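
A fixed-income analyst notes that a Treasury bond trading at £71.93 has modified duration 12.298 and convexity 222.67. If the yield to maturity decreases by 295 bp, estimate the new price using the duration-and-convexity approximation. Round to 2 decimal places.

£104.99

Duration effect: -D_mod·Δy = -12.298 × (-0.0295) = +0.362791
Convexity effect: ½·C·(Δy)² = 0.5 × 222.67 × (-0.0295)² = +0.09688928375
ΔP/P ≈ +0.362791 + 0.09688928375 = +0.45968028375
New price ≈ 71.93 × (1 + 0.45968028375) = 104.9948028101375.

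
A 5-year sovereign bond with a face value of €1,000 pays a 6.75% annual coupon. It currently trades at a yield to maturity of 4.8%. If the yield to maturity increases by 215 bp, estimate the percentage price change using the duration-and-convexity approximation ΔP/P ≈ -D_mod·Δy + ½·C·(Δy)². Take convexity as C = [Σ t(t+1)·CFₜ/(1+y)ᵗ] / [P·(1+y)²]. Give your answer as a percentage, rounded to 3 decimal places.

With y = 0.048:
  t   CF        PV=CF/(1+0.048)^t    t·PV        t(t+1)·PV
  1        67.50        64.4084        64.4084         128.8168
  2        67.50        61.4584       122.9168         368.7504
  3        67.50        58.6435       175.9305         703.7221
  4        67.50        55.9575       223.8302       1,119.1509
  5     1,067.50       844.4258     4,222.1288      25,332.7726
  Σ                  1,084.8936     4,809.2146      27,653.2127
P = 1,084.8936; D_Mac = 4.43289 yrs; D_mod = 4.22986 yrs; C = 23.20790.
Duration effect: -4.22986 × (+0.0215) = -0.090942
Convexity effect: 0.5 × 23.20790 × (0.0215)² = +0.0053639
ΔP/P ≈ -0.090942 + 0.0053639 = -0.085578 = -8.5578%.

-8.558%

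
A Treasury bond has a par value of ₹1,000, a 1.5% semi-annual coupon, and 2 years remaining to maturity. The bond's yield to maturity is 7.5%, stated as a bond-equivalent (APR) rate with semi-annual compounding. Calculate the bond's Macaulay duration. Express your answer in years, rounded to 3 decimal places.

Periodic yield y = 0.0375. Discount each cash flow and weight by its period:
  t   CF        PV=CF/(1+0.0375)^t    t·PV
  1         7.50         7.2289         7.2289
  2         7.50         6.9676        13.9353
  3         7.50         6.7158        20.1474
  4     1,007.50       869.5461     3,478.1846
  Σ                    890.4585     3,519.4961
Price P = Σ PV = 890.4585.
Macaulay duration = Σ(t·PV) / P = 3,519.4961 / 890.4585 = 3.95245 half-year periods.
In years: 3.95245 / 2 = 1.97623 years.

1.976 years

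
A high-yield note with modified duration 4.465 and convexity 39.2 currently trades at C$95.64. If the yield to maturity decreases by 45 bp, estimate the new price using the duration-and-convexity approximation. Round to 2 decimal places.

C$97.60

Duration effect: -D_mod·Δy = -4.465 × (-0.0045) = +0.0200925
Convexity effect: ½·C·(Δy)² = 0.5 × 39.2 × (-0.0045)² = +0.0003969
ΔP/P ≈ +0.0200925 + 0.0003969 = +0.0204894
New price ≈ 95.64 × (1 + 0.0204894) = 97.599606216.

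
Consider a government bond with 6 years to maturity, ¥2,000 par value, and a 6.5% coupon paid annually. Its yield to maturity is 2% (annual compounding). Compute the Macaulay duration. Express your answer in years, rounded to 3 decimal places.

Periodic yield y = 0.02. Discount each cash flow and weight by its year:
  t   CF        PV=CF/(1+0.02)^t    t·PV
  1       130.00       127.4510       127.4510
  2       130.00       124.9519       249.9039
  3       130.00       122.5019       367.5057
  4       130.00       120.0999       480.3996
  5       130.00       117.7450       588.7250
  6     2,130.00     1,891.3790    11,348.2743
  Σ                  2,504.1288    13,162.2595
Price P = Σ PV = 2,504.1288.
Macaulay duration = Σ(t·PV) / P = 13,162.2595 / 2,504.1288 = 5.25622 years.

5.256 years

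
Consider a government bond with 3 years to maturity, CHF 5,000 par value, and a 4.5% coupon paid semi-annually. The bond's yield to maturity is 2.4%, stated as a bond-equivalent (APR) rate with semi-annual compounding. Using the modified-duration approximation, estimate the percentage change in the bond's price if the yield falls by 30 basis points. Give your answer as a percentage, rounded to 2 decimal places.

+0.84%

Periodic yield y = 0.012. Modified duration first:
  t   CF        PV=CF/(1+0.012)^t    t·PV
  1       112.50       111.1660       111.1660
  2       112.50       109.8478       219.6957
  3       112.50       108.5453       325.6359
  4       112.50       107.2582       429.0328
  5       112.50       105.9864       529.9318
  6     5,112.50     4,759.3785    28,556.2711
  Σ                  5,302.1822    30,171.7332
P = 5,302.1822; D_Mac = 5.69044 half-year periods = 2.84522 yrs; D_mod = 2.84522/(1+0.012) = 2.81148 yrs.
ΔP/P ≈ -D_mod · Δy = -2.81148 × (-0.003) = +0.008434 = +0.8434%.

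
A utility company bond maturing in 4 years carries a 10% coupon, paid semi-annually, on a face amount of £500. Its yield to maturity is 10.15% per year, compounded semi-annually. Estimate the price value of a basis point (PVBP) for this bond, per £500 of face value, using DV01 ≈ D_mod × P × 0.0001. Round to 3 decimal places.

Periodic yield y = 0.05075.
  t   CF        PV=CF/(1+0.05075)^t    t·PV
  1        25.00        23.7925        23.7925
  2        25.00        22.6434        45.2868
  3        25.00        21.5497        64.6492
  4        25.00        20.5089        82.0356
  5        25.00        19.5183        97.5917
  6        25.00        18.5756       111.4538
  7        25.00        17.6785       123.7492
  8       525.00       353.3167     2,826.5333
  Σ                    497.5836     3,375.0920
P = 497.5836; D_Mac = 6.78296 half-year periods = 3.39148 yrs; D_mod = 3.22768 yrs.
DV01 ≈ 3.22768 × 497.5836 × 0.0001 = 0.160604.

£0.161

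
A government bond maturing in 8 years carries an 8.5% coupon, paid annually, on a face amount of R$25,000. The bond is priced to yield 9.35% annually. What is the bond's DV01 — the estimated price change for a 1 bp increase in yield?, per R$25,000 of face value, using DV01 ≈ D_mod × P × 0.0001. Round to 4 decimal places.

R$13.2305

Periodic yield y = 0.0935.
  t   CF        PV=CF/(1+0.0935)^t    t·PV
  1     2,125.00     1,943.3013     1,943.3013
  2     2,125.00     1,777.1388     3,554.2777
  3     2,125.00     1,625.1841     4,875.5524
  4     2,125.00     1,486.2223     5,944.8894
  5     2,125.00     1,359.1425     6,795.7126
  6     2,125.00     1,242.9287     7,457.5721
  7     2,125.00     1,136.6517     7,956.5622
  8    27,125.00    13,268.4273   106,147.4181
  Σ                 23,838.9968   144,675.2857
P = 23,838.9968; D_Mac = 6.06885 yrs; D_mod = 5.54993 yrs.
DV01 ≈ 5.54993 × 23,838.9968 × 0.0001 = 13.230479.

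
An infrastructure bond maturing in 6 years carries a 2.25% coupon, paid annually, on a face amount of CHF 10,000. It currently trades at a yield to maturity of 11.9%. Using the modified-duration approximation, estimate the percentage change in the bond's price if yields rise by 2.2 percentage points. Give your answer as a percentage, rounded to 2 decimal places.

-10.94%

Periodic yield y = 0.119. Modified duration first:
  t   CF        PV=CF/(1+0.119)^t    t·PV
  1       225.00       201.0724       201.0724
  2       225.00       179.6894       359.3787
  3       225.00       160.5803       481.7409
  4       225.00       143.5034       574.0136
  5       225.00       128.2425       641.2127
  6    10,225.00     5,208.1418    31,248.8506
  Σ                  6,021.2297    33,506.2688
P = 6,021.2297; D_Mac = 5.56469 yrs; D_mod = 5.56469/(1+0.119) = 4.97291 yrs.
ΔP/P ≈ -D_mod · Δy = -4.97291 × (+0.022) = -0.109404 = -10.9404%.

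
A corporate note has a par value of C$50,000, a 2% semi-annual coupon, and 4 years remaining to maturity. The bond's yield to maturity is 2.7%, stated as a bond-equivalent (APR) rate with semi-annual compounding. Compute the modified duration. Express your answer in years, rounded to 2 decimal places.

Periodic yield y = 0.0135. First find Macaulay duration:
  t   CF        PV=CF/(1+0.0135)^t    t·PV
  1       500.00       493.3399       493.3399
  2       500.00       486.7685       973.5371
  3       500.00       480.2847     1,440.8541
  4       500.00       473.8872     1,895.5489
  5       500.00       467.5750     2,337.8748
  6       500.00       461.3468     2,768.0806
  7       500.00       455.2016     3,186.4109
  8    50,500.00    45,362.9567   362,903.6539
  Σ                 48,681.3604   375,999.3000
P = 48,681.3604; Macaulay duration = 375,999.3000 / 48,681.3604 = 7.72368 half-year periods = 3.86184 years.
Modified duration = D_Mac / (1 + y) = 3.86184 / 1.0135 = 3.81040 years.

3.81 years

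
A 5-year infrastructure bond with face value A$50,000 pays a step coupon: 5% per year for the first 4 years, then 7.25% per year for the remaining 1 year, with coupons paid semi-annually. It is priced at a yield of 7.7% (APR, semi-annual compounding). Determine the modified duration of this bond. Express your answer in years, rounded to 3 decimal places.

Periodic yield y = 0.0385. First find Macaulay duration:
  t   CF        PV=CF/(1+0.0385)^t    t·PV
  1     1,250.00     1,203.6591     1,203.6591
  2     1,250.00     1,159.0362     2,318.0725
  3     1,250.00     1,116.0676     3,348.2029
  4     1,250.00     1,074.6920     4,298.7679
  5     1,250.00     1,034.8502     5,174.2512
  6     1,250.00       996.4856     5,978.9133
  7     1,250.00       959.5431     6,716.8020
  8     1,250.00       923.9703     7,391.7623
  9     1,812.50     1,290.0885    11,610.7966
  10   51,812.50    35,511.5427   355,115.4268
  Σ                 45,269.9354   403,156.6547
P = 45,269.9354; Macaulay duration = 403,156.6547 / 45,269.9354 = 8.90562 half-year periods = 4.45281 years.
Modified duration = D_Mac / (1 + y) = 4.45281 / 1.0385 = 4.28773 years.

4.288 years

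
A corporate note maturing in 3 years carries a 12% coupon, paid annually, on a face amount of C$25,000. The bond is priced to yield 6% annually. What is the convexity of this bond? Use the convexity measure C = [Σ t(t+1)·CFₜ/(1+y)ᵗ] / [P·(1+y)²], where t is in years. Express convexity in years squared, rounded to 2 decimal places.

9.32

With y = 0.06:
  t   CF        PV=CF/(1+0.06)^t    t·PV        t(t+1)·PV
  1     3,000.00     2,830.1887     2,830.1887       5,660.3774
  2     3,000.00     2,669.9893     5,339.9786      16,019.9359
  3    28,000.00    23,509.3399    70,528.0198     282,112.0791
  Σ                 29,009.5179    78,698.1871     303,792.3924
P = 29,009.5179.
Convexity = Σ t(t+1)·PV / [P·(1+y)²] = 303,792.3924 / (29,009.5179 × 1.123600) = 9.32019.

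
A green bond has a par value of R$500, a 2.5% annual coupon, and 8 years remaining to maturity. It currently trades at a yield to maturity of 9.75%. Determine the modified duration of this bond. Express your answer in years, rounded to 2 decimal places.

6.49 years

Periodic yield y = 0.0975. First find Macaulay duration:
  t   CF        PV=CF/(1+0.0975)^t    t·PV
  1        12.50        11.3895        11.3895
  2        12.50        10.3777        20.7554
  3        12.50         9.4558        28.3673
  4        12.50         8.6157        34.4629
  5        12.50         7.8503        39.2516
  6        12.50         7.1529        42.9175
  7        12.50         6.5175        45.6222
  8       512.50       243.4768     1,947.8146
  Σ                    304.8362     2,170.5810
P = 304.8362; Macaulay duration = 2,170.5810 / 304.8362 = 7.12048 years.
Modified duration = D_Mac / (1 + y) = 7.12048 / 1.0975 = 6.48791 years.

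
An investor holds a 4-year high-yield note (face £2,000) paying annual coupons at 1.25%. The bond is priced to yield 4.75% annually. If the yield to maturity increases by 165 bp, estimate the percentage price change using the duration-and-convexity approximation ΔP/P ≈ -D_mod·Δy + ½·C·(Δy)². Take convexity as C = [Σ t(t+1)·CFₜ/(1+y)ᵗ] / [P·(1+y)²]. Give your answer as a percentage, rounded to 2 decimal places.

-5.93%

With y = 0.0475:
  t   CF        PV=CF/(1+0.0475)^t    t·PV        t(t+1)·PV
  1        25.00        23.8663        23.8663          47.7327
  2        25.00        22.7841        45.5682         136.7046
  3        25.00        21.7509        65.2528         261.0112
  4     2,025.00     1,681.9338     6,727.7352      33,638.6762
  Σ                  1,750.3352     6,862.4226      34,084.1247
P = 1,750.3352; D_Mac = 3.92063 yrs; D_mod = 3.74285 yrs; C = 17.74691.
Duration effect: -3.74285 × (+0.0165) = -0.061757
Convexity effect: 0.5 × 17.74691 × (0.0165)² = +0.0024158
ΔP/P ≈ -0.061757 + 0.0024158 = -0.059341 = -5.9341%.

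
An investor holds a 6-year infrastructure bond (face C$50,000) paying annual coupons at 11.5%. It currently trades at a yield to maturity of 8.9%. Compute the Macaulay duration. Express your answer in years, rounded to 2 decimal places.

Periodic yield y = 0.089. Discount each cash flow and weight by its year:
  t   CF        PV=CF/(1+0.089)^t    t·PV
  1     5,750.00     5,280.0735     5,280.0735
  2     5,750.00     4,848.5523     9,697.1046
  3     5,750.00     4,452.2978    13,356.8934
  4     5,750.00     4,088.4277    16,353.7109
  5     5,750.00     3,754.2954    18,771.4772
  6    55,750.00    33,425.4754   200,552.8526
  Σ                 55,849.1222   264,012.1122
Price P = Σ PV = 55,849.1222.
Macaulay duration = Σ(t·PV) / P = 264,012.1122 / 55,849.1222 = 4.72724 years.

4.73 years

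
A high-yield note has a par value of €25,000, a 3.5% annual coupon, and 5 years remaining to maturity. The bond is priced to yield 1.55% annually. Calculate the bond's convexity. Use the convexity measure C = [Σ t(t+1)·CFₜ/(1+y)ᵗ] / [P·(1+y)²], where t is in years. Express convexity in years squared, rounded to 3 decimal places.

With y = 0.0155:
  t   CF        PV=CF/(1+0.0155)^t    t·PV        t(t+1)·PV
  1       875.00       861.6445       861.6445       1,723.2890
  2       875.00       848.4929     1,696.9857       5,090.9572
  3       875.00       835.5420     2,506.6259      10,026.5036
  4       875.00       822.7887     3,291.1550      16,455.7749
  5    25,875.00    23,959.6638   119,798.3190     718,789.9140
  Σ                 27,328.1319   128,154.7301     752,086.4387
P = 27,328.1319.
Convexity = Σ t(t+1)·PV / [P·(1+y)²] = 752,086.4387 / (27,328.1319 × 1.031240) = 26.68689.

26.687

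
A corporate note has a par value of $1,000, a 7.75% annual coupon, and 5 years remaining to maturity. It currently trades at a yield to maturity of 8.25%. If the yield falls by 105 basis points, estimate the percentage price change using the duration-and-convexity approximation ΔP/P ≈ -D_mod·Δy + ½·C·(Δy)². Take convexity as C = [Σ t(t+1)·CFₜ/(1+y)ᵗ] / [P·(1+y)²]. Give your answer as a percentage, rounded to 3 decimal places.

With y = 0.0825:
  t   CF        PV=CF/(1+0.0825)^t    t·PV        t(t+1)·PV
  1        77.50        71.5935        71.5935         143.1871
  2        77.50        66.1372       132.2744         396.8233
  3        77.50        61.0967       183.2902         733.1608
  4        77.50        56.4404       225.7616       1,128.8080
  5     1,077.50       724.8994     3,624.4971      21,746.9827
  Σ                    980.1673     4,237.4169      24,148.9618
P = 980.1673; D_Mac = 4.32316 yrs; D_mod = 3.99368 yrs; C = 21.02531.
Duration effect: -3.99368 × (-0.0105) = +0.041934
Convexity effect: 0.5 × 21.02531 × (-0.0105)² = +0.0011590
ΔP/P ≈ +0.041934 + 0.0011590 = +0.043093 = +4.3093%.

+4.309%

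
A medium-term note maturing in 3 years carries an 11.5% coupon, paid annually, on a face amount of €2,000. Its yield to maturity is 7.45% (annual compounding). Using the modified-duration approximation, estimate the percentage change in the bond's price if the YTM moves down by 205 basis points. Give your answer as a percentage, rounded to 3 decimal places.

Periodic yield y = 0.0745. Modified duration first:
  t   CF        PV=CF/(1+0.0745)^t    t·PV
  1       230.00       214.0530       214.0530
  2       230.00       199.2118       398.4235
  3     2,230.00     1,797.5691     5,392.7074
  Σ                  2,210.8340     6,005.1840
P = 2,210.8340; D_Mac = 2.71625 yrs; D_mod = 2.71625/(1+0.0745) = 2.52792 yrs.
ΔP/P ≈ -D_mod · Δy = -2.52792 × (-0.0205) = +0.051822 = +5.1822%.

+5.182%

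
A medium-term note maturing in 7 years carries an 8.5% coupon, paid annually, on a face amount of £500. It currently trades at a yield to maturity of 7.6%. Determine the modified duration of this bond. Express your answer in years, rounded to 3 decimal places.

5.195 years

Periodic yield y = 0.076. First find Macaulay duration:
  t   CF        PV=CF/(1+0.076)^t    t·PV
  1        42.50        39.4981        39.4981
  2        42.50        36.7083        73.4166
  3        42.50        34.1155       102.3466
  4        42.50        31.7059       126.8235
  5        42.50        29.4664       147.3322
  6        42.50        27.3852       164.3110
  7       542.50       324.8732     2,274.1122
  Σ                    523.7526     2,927.8402
P = 523.7526; Macaulay duration = 2,927.8402 / 523.7526 = 5.59012 years.
Modified duration = D_Mac / (1 + y) = 5.59012 / 1.076 = 5.19528 years.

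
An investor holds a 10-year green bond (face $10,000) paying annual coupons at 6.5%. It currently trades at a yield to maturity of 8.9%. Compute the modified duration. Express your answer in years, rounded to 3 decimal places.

6.818 years

Periodic yield y = 0.089. First find Macaulay duration:
  t   CF        PV=CF/(1+0.089)^t    t·PV
  1       650.00       596.8779       596.8779
  2       650.00       548.0972     1,096.1944
  3       650.00       503.3032     1,509.9097
  4       650.00       462.1701     1,848.6804
  5       650.00       424.3986     2,121.9931
  6       650.00       389.7141     2,338.2844
  7       650.00       357.8642     2,505.0491
  8       650.00       328.6172     2,628.9378
  9       650.00       301.7605     2,715.8448
  10   10,650.00     4,540.1564    45,401.5636
  Σ                  8,452.9594    62,763.3351
P = 8,452.9594; Macaulay duration = 62,763.3351 / 8,452.9594 = 7.42501 years.
Modified duration = D_Mac / (1 + y) = 7.42501 / 1.089 = 6.81819 years.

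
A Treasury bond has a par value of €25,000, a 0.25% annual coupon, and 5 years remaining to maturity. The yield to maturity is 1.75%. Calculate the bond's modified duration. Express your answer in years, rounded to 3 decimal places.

Periodic yield y = 0.0175. First find Macaulay duration:
  t   CF        PV=CF/(1+0.0175)^t    t·PV
  1        62.50        61.4251        61.4251
  2        62.50        60.3686       120.7372
  3        62.50        59.3303       177.9910
  4        62.50        58.3099       233.2396
  5    25,062.50    22,980.1204   114,900.6022
  Σ                 23,219.5543   115,493.9951
P = 23,219.5543; Macaulay duration = 115,493.9951 / 23,219.5543 = 4.97400 years.
Modified duration = D_Mac / (1 + y) = 4.97400 / 1.0175 = 4.88845 years.

4.888 years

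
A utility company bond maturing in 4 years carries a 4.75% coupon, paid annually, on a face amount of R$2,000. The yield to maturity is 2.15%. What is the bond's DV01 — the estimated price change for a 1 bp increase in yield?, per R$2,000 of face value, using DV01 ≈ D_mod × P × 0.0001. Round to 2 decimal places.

Periodic yield y = 0.0215.
  t   CF        PV=CF/(1+0.0215)^t    t·PV
  1        95.00        93.0005        93.0005
  2        95.00        91.0431       182.0861
  3        95.00        89.1268       267.3805
  4     2,095.00     1,924.1129     7,696.4515
  Σ                  2,197.2833     8,238.9186
P = 2,197.2833; D_Mac = 3.74959 yrs; D_mod = 3.67067 yrs.
DV01 ≈ 3.67067 × 2,197.2833 × 0.0001 = 0.806551.

R$0.81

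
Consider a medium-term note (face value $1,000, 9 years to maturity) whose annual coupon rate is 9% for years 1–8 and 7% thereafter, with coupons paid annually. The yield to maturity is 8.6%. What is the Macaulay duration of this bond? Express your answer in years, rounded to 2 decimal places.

Periodic yield y = 0.086. Discount each cash flow and weight by its year:
  t   CF        PV=CF/(1+0.086)^t    t·PV
  1        90.00        82.8729        82.8729
  2        90.00        76.3102       152.6205
  3        90.00        70.2673       210.8018
  4        90.00        64.7028       258.8113
  5        90.00        59.5790       297.8951
  6        90.00        54.8610       329.1659
  7        90.00        50.5166       353.6159
  8        90.00        46.5162       372.1293
  9     1,070.00       509.2316     4,583.0845
  Σ                  1,014.8576     6,640.9972
Price P = Σ PV = 1,014.8576.
Macaulay duration = Σ(t·PV) / P = 6,640.9972 / 1,014.8576 = 6.54377 years.

6.54 years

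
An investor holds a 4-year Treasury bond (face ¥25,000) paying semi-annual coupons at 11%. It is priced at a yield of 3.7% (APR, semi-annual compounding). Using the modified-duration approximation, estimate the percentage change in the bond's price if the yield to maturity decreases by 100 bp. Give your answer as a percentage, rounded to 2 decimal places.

+3.36%

Periodic yield y = 0.0185. Modified duration first:
  t   CF        PV=CF/(1+0.0185)^t    t·PV
  1     1,375.00     1,350.0245     1,350.0245
  2     1,375.00     1,325.5027     2,651.0055
  3     1,375.00     1,301.4264     3,904.2791
  4     1,375.00     1,277.7873     5,111.1492
  5     1,375.00     1,254.5776     6,272.8880
  6     1,375.00     1,231.7895     7,390.7370
  7     1,375.00     1,209.4153     8,465.9072
  8    26,375.00    22,777.4028   182,219.2222
  Σ                 31,727.9261   217,365.2128
P = 31,727.9261; D_Mac = 6.85091 half-year periods = 3.42546 yrs; D_mod = 3.42546/(1+0.0185) = 3.36324 yrs.
ΔP/P ≈ -D_mod · Δy = -3.36324 × (-0.01) = +0.033632 = +3.3632%.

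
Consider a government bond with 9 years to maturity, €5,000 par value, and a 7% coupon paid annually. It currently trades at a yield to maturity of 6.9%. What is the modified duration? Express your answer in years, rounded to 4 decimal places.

6.5282 years

Periodic yield y = 0.069. First find Macaulay duration:
  t   CF        PV=CF/(1+0.069)^t    t·PV
  1       350.00       327.4088       327.4088
  2       350.00       306.2758       612.5515
  3       350.00       286.5068       859.5204
  4       350.00       268.0138     1,072.0554
  5       350.00       250.7145     1,253.5727
  6       350.00       234.5318     1,407.1910
  7       350.00       219.3937     1,535.7557
  8       350.00       205.2326     1,641.8610
  9     5,350.00     2,934.6373    26,411.7358
  Σ                  5,032.7152    35,121.6524
P = 5,032.7152; Macaulay duration = 35,121.6524 / 5,032.7152 = 6.97867 years.
Modified duration = D_Mac / (1 + y) = 6.97867 / 1.069 = 6.52822 years.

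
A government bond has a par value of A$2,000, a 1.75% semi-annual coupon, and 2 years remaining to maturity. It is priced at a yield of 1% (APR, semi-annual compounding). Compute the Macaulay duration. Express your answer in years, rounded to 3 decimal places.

1.974 years

Periodic yield y = 0.005. Discount each cash flow and weight by its period:
  t   CF        PV=CF/(1+0.005)^t    t·PV
  1        17.50        17.4129        17.4129
  2        17.50        17.3263        34.6526
  3        17.50        17.2401        51.7203
  4     2,017.50     1,977.6494     7,910.5975
  Σ                  2,029.6287     8,014.3834
Price P = Σ PV = 2,029.6287.
Macaulay duration = Σ(t·PV) / P = 8,014.3834 / 2,029.6287 = 3.94869 half-year periods.
In years: 3.94869 / 2 = 1.97435 years.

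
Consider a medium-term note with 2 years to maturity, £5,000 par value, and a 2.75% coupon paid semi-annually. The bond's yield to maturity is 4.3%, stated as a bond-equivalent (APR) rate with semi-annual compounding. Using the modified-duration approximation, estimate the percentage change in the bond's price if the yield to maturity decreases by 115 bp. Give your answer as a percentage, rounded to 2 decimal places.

+2.21%

Periodic yield y = 0.0215. Modified duration first:
  t   CF        PV=CF/(1+0.0215)^t    t·PV
  1        68.75        67.3030        67.3030
  2        68.75        65.8864       131.7729
  3        68.75        64.4997       193.4991
  4     5,068.75     4,655.2969    18,621.1878
  Σ                  4,852.9860    19,013.7626
P = 4,852.9860; D_Mac = 3.91795 half-year periods = 1.95898 yrs; D_mod = 1.95898/(1+0.0215) = 1.91774 yrs.
ΔP/P ≈ -D_mod · Δy = -1.91774 × (-0.0115) = +0.022054 = +2.2054%.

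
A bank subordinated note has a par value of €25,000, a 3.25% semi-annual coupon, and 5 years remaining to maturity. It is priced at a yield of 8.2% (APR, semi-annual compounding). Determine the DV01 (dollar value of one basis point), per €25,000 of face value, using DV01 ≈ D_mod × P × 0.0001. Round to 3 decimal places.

€8.848

Periodic yield y = 0.041.
  t   CF        PV=CF/(1+0.041)^t    t·PV
  1       406.25       390.2498       390.2498
  2       406.25       374.8797       749.7594
  3       406.25       360.1150     1,080.3449
  4       406.25       345.9318     1,383.7271
  5       406.25       332.3072     1,661.5359
  6       406.25       319.2192     1,915.3152
  7       406.25       306.6467     2,146.5268
  8       406.25       294.5693     2,356.5547
  9       406.25       282.9677     2,546.7090
  10   25,406.25    16,999.3874   169,993.8744
  Σ                 20,006.2737   184,224.5971
P = 20,006.2737; D_Mac = 9.20834 half-year periods = 4.60417 yrs; D_mod = 4.42283 yrs.
DV01 ≈ 4.42283 × 20,006.2737 × 0.0001 = 8.848444.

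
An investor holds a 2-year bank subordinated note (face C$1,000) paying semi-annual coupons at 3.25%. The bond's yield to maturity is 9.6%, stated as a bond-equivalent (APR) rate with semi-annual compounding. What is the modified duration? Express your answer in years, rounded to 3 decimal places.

1.860 years

Periodic yield y = 0.048. First find Macaulay duration:
  t   CF        PV=CF/(1+0.048)^t    t·PV
  1        16.25        15.5057        15.5057
  2        16.25        14.7955        29.5911
  3        16.25        14.1179        42.3536
  4     1,016.25       842.4719     3,369.8876
  Σ                    886.8911     3,457.3381
P = 886.8911; Macaulay duration = 3,457.3381 / 886.8911 = 3.89827 half-year periods = 1.94913 years.
Modified duration = D_Mac / (1 + y) = 1.94913 / 1.048 = 1.85986 years.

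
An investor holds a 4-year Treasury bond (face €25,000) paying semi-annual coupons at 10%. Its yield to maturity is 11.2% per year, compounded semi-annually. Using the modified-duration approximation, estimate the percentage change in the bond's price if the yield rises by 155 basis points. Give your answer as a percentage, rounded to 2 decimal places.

Periodic yield y = 0.056. Modified duration first:
  t   CF        PV=CF/(1+0.056)^t    t·PV
  1     1,250.00     1,183.7121     1,183.7121
  2     1,250.00     1,120.9395     2,241.8790
  3     1,250.00     1,061.4957     3,184.4872
  4     1,250.00     1,005.2043     4,020.8172
  5     1,250.00       951.8980     4,759.4901
  6     1,250.00       901.4186     5,408.5115
  7     1,250.00       853.6161     5,975.3125
  8    26,250.00    16,975.3197   135,802.5576
  Σ                 24,053.6041   162,576.7673
P = 24,053.6041; D_Mac = 6.75894 half-year periods = 3.37947 yrs; D_mod = 3.37947/(1+0.056) = 3.20025 yrs.
ΔP/P ≈ -D_mod · Δy = -3.20025 × (+0.0155) = -0.049604 = -4.9604%.

-4.96%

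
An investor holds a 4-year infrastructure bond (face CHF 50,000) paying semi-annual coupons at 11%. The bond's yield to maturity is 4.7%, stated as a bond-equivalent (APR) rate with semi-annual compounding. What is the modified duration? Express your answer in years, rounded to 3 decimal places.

Periodic yield y = 0.0235. First find Macaulay duration:
  t   CF        PV=CF/(1+0.0235)^t    t·PV
  1     2,750.00     2,686.8588     2,686.8588
  2     2,750.00     2,625.1674     5,250.3348
  3     2,750.00     2,564.8924     7,694.6772
  4     2,750.00     2,506.0014    10,024.0055
  5     2,750.00     2,448.4625    12,242.3126
  6     2,750.00     2,392.2448    14,353.4686
  7     2,750.00     2,337.3178    16,361.2245
  8    52,750.00    43,804.5969   350,436.7750
  Σ                 61,365.5419   419,049.6570
P = 61,365.5419; Macaulay duration = 419,049.6570 / 61,365.5419 = 6.82875 half-year periods = 3.41437 years.
Modified duration = D_Mac / (1 + y) = 3.41437 / 1.0235 = 3.33598 years.

3.336 years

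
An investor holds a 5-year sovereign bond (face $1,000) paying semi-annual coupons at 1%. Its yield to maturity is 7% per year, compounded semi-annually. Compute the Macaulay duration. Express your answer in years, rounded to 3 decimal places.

4.867 years

Periodic yield y = 0.035. Discount each cash flow and weight by its period:
  t   CF        PV=CF/(1+0.035)^t    t·PV
  1         5.00         4.8309         4.8309
  2         5.00         4.6676         9.3351
  3         5.00         4.5097        13.5291
  4         5.00         4.3572        17.4288
  5         5.00         4.2099        21.0493
  6         5.00         4.0675        24.4050
  7         5.00         3.9300        27.5097
  8         5.00         3.7971        30.3765
  9         5.00         3.6687        33.0179
  10    1,005.00       712.4634     7,124.6341
  Σ                    750.5018     7,306.1165
Price P = Σ PV = 750.5018.
Macaulay duration = Σ(t·PV) / P = 7,306.1165 / 750.5018 = 9.73497 half-year periods.
In years: 9.73497 / 2 = 4.86749 years.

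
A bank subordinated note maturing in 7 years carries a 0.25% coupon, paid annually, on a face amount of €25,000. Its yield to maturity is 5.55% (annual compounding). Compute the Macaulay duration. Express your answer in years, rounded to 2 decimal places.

6.93 years

Periodic yield y = 0.0555. Discount each cash flow and weight by its year:
  t   CF        PV=CF/(1+0.0555)^t    t·PV
  1        62.50        59.2136        59.2136
  2        62.50        56.1001       112.2002
  3        62.50        53.1502       159.4507
  4        62.50        50.3555       201.4221
  5        62.50        47.7077       238.5387
  6        62.50        45.1992       271.1951
  7    25,062.50    17,171.8358   120,202.8504
  Σ                 17,483.5622   121,244.8709
Price P = Σ PV = 17,483.5622.
Macaulay duration = Σ(t·PV) / P = 121,244.8709 / 17,483.5622 = 6.93479 years.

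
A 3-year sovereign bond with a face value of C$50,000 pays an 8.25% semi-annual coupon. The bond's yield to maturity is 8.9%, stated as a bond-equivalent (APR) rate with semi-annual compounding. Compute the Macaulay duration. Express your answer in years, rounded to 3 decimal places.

2.715 years

Periodic yield y = 0.0445. Discount each cash flow and weight by its period:
  t   CF        PV=CF/(1+0.0445)^t    t·PV
  1     2,062.50     1,974.6290     1,974.6290
  2     2,062.50     1,890.5017     3,781.0034
  3     2,062.50     1,809.9585     5,429.8756
  4     2,062.50     1,732.8468     6,931.3874
  5     2,062.50     1,659.0204     8,295.1022
  6    52,062.50    40,093.5353   240,561.2120
  Σ                 49,160.4918   266,973.2096
Price P = Σ PV = 49,160.4918.
Macaulay duration = Σ(t·PV) / P = 266,973.2096 / 49,160.4918 = 5.43065 half-year periods.
In years: 5.43065 / 2 = 2.71532 years.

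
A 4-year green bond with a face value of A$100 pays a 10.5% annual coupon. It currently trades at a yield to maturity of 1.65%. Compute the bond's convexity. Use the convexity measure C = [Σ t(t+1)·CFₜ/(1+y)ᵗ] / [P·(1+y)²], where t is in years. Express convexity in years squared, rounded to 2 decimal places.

16.41

With y = 0.0165:
  t   CF        PV=CF/(1+0.0165)^t    t·PV        t(t+1)·PV
  1        10.50        10.3296        10.3296          20.6591
  2        10.50        10.1619        20.3238          60.9713
  3        10.50         9.9969        29.9908         119.9633
  4       110.50       103.4982       413.9928       2,069.9638
  Σ                    133.9866       474.6369       2,271.5575
P = 133.9866.
Convexity = Σ t(t+1)·PV / [P·(1+y)²] = 2,271.5575 / (133.9866 × 1.033272) = 16.40770.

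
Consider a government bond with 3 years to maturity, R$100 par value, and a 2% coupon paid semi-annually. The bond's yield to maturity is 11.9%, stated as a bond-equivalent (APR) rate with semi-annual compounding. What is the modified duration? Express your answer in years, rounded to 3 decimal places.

Periodic yield y = 0.0595. First find Macaulay duration:
  t   CF        PV=CF/(1+0.0595)^t    t·PV
  1         1.00         0.9438         0.9438
  2         1.00         0.8908         1.7817
  3         1.00         0.8408         2.5224
  4         1.00         0.7936         3.1744
  5         1.00         0.7490         3.7451
  6       101.00        71.4029       428.4172
  Σ                     75.6210       440.5846
P = 75.6210; Macaulay duration = 440.5846 / 75.6210 = 5.82622 half-year periods = 2.91311 years.
Modified duration = D_Mac / (1 + y) = 2.91311 / 1.0595 = 2.74952 years.

2.750 years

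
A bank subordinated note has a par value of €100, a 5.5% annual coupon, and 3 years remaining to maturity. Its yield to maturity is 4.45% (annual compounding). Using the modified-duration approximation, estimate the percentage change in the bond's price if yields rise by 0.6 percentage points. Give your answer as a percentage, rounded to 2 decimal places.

Periodic yield y = 0.0445. Modified duration first:
  t   CF        PV=CF/(1+0.0445)^t    t·PV
  1         5.50         5.2657         5.2657
  2         5.50         5.0413        10.0827
  3       105.50        92.5821       277.7464
  Σ                    102.8891       293.0947
P = 102.8891; D_Mac = 2.84865 yrs; D_mod = 2.84865/(1+0.0445) = 2.72728 yrs.
ΔP/P ≈ -D_mod · Δy = -2.72728 × (+0.006) = -0.016364 = -1.6364%.

-1.64%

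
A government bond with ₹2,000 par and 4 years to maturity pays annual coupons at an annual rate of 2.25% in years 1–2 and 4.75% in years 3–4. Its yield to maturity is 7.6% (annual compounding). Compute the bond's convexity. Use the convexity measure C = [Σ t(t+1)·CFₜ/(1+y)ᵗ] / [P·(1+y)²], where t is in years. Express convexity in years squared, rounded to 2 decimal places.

16.32

With y = 0.076:
  t   CF        PV=CF/(1+0.076)^t    t·PV        t(t+1)·PV
  1        45.00        41.8216        41.8216          83.6431
  2        45.00        38.8676        77.7352         233.2057
  3        95.00        76.2582       228.7747         915.0989
  4     2,095.00     1,562.9135     6,251.6540      31,258.2700
  Σ                  1,719.8609     6,599.9855      32,490.2177
P = 1,719.8609.
Convexity = Σ t(t+1)·PV / [P·(1+y)²] = 32,490.2177 / (1,719.8609 × 1.157776) = 16.31679.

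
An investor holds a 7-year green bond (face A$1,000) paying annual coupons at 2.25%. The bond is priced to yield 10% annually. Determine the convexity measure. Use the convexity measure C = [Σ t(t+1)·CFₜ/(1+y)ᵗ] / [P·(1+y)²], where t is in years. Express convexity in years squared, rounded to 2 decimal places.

41.14

With y = 0.1:
  t   CF        PV=CF/(1+0.1)^t    t·PV        t(t+1)·PV
  1        22.50        20.4545        20.4545          40.9091
  2        22.50        18.5950        37.1901         111.5702
  3        22.50        16.9046        50.7137         202.8550
  4        22.50        15.3678        61.4712         307.3561
  5        22.50        13.9707        69.8536         419.1219
  6        22.50        12.7007        76.2040         533.4279
  7     1,022.50       524.7042     3,672.9292      29,383.4338
  Σ                    622.6975     3,988.8164      30,998.6740
P = 622.6975.
Convexity = Σ t(t+1)·PV / [P·(1+y)²] = 30,998.6740 / (622.6975 × 1.210000) = 41.14154.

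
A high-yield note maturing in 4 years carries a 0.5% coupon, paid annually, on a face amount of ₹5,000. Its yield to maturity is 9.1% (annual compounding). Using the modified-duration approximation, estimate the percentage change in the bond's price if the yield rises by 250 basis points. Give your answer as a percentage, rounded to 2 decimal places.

-9.08%

Periodic yield y = 0.091. Modified duration first:
  t   CF        PV=CF/(1+0.091)^t    t·PV
  1        25.00        22.9148        22.9148
  2        25.00        21.0034        42.0069
  3        25.00        19.2516        57.7547
  4     5,025.00     3,546.8030    14,187.2119
  Σ                  3,609.9727    14,309.8882
P = 3,609.9727; D_Mac = 3.96399 yrs; D_mod = 3.96399/(1+0.091) = 3.63335 yrs.
ΔP/P ≈ -D_mod · Δy = -3.63335 × (+0.025) = -0.090834 = -9.0834%.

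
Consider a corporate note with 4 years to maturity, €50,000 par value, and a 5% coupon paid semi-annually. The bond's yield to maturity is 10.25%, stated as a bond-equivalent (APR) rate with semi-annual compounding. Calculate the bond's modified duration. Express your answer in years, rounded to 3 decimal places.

3.459 years

Periodic yield y = 0.05125. First find Macaulay duration:
  t   CF        PV=CF/(1+0.05125)^t    t·PV
  1     1,250.00     1,189.0606     1,189.0606
  2     1,250.00     1,131.0922     2,262.1843
  3     1,250.00     1,075.9497     3,227.8492
  4     1,250.00     1,023.4956     4,093.9824
  5     1,250.00       973.5987     4,867.9933
  6     1,250.00       926.1343     5,556.8057
  7     1,250.00       880.9839     6,166.8870
  8    51,250.00    34,359.4180   274,875.3442
  Σ                 41,559.7330   302,240.1069
P = 41,559.7330; Macaulay duration = 302,240.1069 / 41,559.7330 = 7.27243 half-year periods = 3.63621 years.
Modified duration = D_Mac / (1 + y) = 3.63621 / 1.05125 = 3.45894 years.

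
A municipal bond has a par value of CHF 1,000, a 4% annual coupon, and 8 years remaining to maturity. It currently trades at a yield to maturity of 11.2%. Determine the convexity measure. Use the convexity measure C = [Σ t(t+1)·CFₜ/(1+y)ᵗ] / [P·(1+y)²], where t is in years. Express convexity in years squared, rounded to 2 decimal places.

45.83

With y = 0.112:
  t   CF        PV=CF/(1+0.112)^t    t·PV        t(t+1)·PV
  1        40.00        35.9712        35.9712          71.9424
  2        40.00        32.3482        64.6964         194.0893
  3        40.00        29.0901        87.2704         349.0815
  4        40.00        26.1602       104.6407         523.2037
  5        40.00        23.5253       117.6267         705.7604
  6        40.00        21.1559       126.9353         888.5473
  7        40.00        19.0251       133.1756       1,065.4045
  8     1,040.00       444.8310     3,558.6480      32,027.8317
  Σ                    632.1071     4,228.9644      35,825.8610
P = 632.1071.
Convexity = Σ t(t+1)·PV / [P·(1+y)²] = 35,825.8610 / (632.1071 × 1.236544) = 45.83491.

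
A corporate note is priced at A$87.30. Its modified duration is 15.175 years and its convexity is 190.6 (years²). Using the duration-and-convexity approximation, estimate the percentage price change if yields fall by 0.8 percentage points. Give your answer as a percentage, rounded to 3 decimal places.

Duration effect: -D_mod·Δy = -15.175 × (-0.008) = +0.121400
Convexity effect: ½·C·(Δy)² = 0.5 × 190.6 × (-0.008)² = +0.0060992
ΔP/P ≈ +0.121400 + 0.0060992 = +0.1274992
= +12.74992%.

+12.750%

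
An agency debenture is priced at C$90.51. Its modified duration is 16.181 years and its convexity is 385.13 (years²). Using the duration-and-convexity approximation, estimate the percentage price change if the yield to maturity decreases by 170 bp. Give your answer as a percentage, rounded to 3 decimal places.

+33.073%

Duration effect: -D_mod·Δy = -16.181 × (-0.017) = +0.275077
Convexity effect: ½·C·(Δy)² = 0.5 × 385.13 × (-0.017)² = +0.055651285
ΔP/P ≈ +0.275077 + 0.055651285 = +0.330728285
= +33.0728285%.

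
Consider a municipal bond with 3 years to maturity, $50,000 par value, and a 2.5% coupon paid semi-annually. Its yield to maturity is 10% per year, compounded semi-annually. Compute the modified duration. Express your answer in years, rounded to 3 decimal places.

Periodic yield y = 0.05. First find Macaulay duration:
  t   CF        PV=CF/(1+0.05)^t    t·PV
  1       625.00       595.2381       595.2381
  2       625.00       566.8934     1,133.7868
  3       625.00       539.8985     1,619.6955
  4       625.00       514.1890     2,056.7562
  5       625.00       489.7039     2,448.5193
  6    50,625.00    37,777.1545   226,662.9267
  Σ                 40,483.0774   234,516.9226
P = 40,483.0774; Macaulay duration = 234,516.9226 / 40,483.0774 = 5.79296 half-year periods = 2.89648 years.
Modified duration = D_Mac / (1 + y) = 2.89648 / 1.05 = 2.75855 years.

2.759 years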